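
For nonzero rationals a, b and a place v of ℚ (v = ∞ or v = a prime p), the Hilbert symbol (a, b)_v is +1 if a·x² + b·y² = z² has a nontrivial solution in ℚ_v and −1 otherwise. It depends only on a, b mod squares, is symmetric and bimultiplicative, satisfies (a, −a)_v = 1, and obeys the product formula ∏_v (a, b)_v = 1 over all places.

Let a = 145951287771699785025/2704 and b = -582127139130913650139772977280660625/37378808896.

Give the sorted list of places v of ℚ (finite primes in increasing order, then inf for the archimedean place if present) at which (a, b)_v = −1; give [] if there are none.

[7, 23, 37, 43]

(a, b) ≡ (201761, -36593) mod (ℚ^×)²; places V = {2, 3, 5, 7, 11, 13, 19, 23, 37, 41, 43, ∞}.
(a,b)_2: α=-4, β=-6; u≡1, v≡7 (mod 8); ε(u)ε(v)=0·1, αω(v)=-4·0, βω(u)=-6·0; sum ≡ 0  ⇒  +1.
(a,b)_7: α=5, u≡4; β=10, v≡6 (mod 7); (4|7)=+1, (6|7)=-1; sign (−1)^0·+1^10·-1^5 = -1.
(a,b)_23: α=2, u≡15; β=3, v≡14 (mod 23); (15|23)=-1, (14|23)=-1; sign (−1)^0·-1^3·-1^2 = -1.
(a,b)_19: α=1, u≡7; β=2, v≡5 (mod 19); (7|19)=+1, (5|19)=+1; sign (−1)^0·+1^2·+1^1 = +1.
(a,b)_5: α=2, u≡4; β=4, v≡3 (mod 5); (4|5)=+1, (3|5)=-1; sign (−1)^0·+1^4·-1^2 = +1.
(a,b)_37: α=3, u≡24; β=5, v≡3 (mod 37); (24|37)=-1, (3|37)=+1; sign (−1)^0·-1^5·+1^3 = -1.
(a,b)_11: α=0, u≡10; β=-2, v≡3 (mod 11); (10|11)=-1, (3|11)=+1; sign (−1)^0·-1^-2·+1^0 = +1.
(a,b)_13: α=-2, u≡9; β=-6, v≡8 (mod 13); (9|13)=+1, (8|13)=-1; sign (−1)^0·+1^-6·-1^-2 = +1.
(a,b)_41: α=1, u≡4; β=2, v≡21 (mod 41); (4|41)=+1, (21|41)=+1; sign (−1)^0·+1^2·+1^1 = +1.
(a,b)_43: α=2, u≡37; β=3, v≡15 (mod 43); (37|43)=-1, (15|43)=+1; sign (−1)^0·-1^3·+1^2 = -1.
(a,b)_3: α=2, u≡2; β=4, v≡1 (mod 3); (2|3)=-1, (1|3)=+1; sign (−1)^0·-1^4·+1^2 = +1.
(a,b)_∞: sgn(201761)=+, sgn(-36593)=−, so +1.
(201761, -36593 / ℚ) ramifies at {7, 23, 37, 43}: a division algebra.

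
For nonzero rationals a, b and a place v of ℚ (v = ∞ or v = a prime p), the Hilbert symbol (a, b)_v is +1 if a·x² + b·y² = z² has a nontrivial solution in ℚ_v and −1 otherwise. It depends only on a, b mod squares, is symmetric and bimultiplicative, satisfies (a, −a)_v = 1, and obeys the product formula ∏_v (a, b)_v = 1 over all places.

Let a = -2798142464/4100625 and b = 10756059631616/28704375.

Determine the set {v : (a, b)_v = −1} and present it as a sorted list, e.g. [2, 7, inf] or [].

Mod squares: a ≡ -16169, b ≡ 113183. Check v ∈ {∞, 2, 3, 5, 7, 13, 19, 23, 31, 37}.
v=13: a=13^2·(≡12), b=13^2·(≡5) mod 13; (12|13)=+1, (5|13)=-1; (−1)^{2·2·6}·(+1)^2·(-1)^2 = +1.
v=19: a=19^1·(≡5), b=19^1·(≡12) mod 19; (5|19)=+1, (12|19)=-1; (−1)^{1·1·9}·(+1)^1·(-1)^1 = +1.
v=31: a=31^0·(≡26), b=31^2·(≡25) mod 31; (26|31)=-1, (25|31)=+1; (−1)^{0·2·15}·(-1)^2·(+1)^0 = +1.
v=23: a=23^1·(≡17), b=23^1·(≡19) mod 23; (17|23)=-1, (19|23)=-1; (−1)^{1·1·11}·(-1)^1·(-1)^1 = -1.
v=3: a=3^-8·(≡1), b=3^-8·(≡2) mod 3; (1|3)=+1, (2|3)=-1; (−1)^{-8·-8·1}·(+1)^-8·(-1)^-8 = +1.
v=∞: -16169 < 0 and 113183 > 0  ⇒  (a,b)_∞ = +1.
v=5: a=5^-4·(≡1), b=5^-4·(≡3) mod 5; (1|5)=+1, (3|5)=-1; (−1)^{-4·-4·2}·(+1)^-4·(-1)^-4 = +1.
v=37: a=37^1·(≡9), b=37^1·(≡21) mod 37; (9|37)=+1, (21|37)=+1; (−1)^{1·1·18}·(+1)^1·(+1)^1 = +1.
v=2: v_2(a)=10, v_2(b)=12; units ≡ 7, 7 (mod 8); ε·ε+αω+βω = 1·1+10·0+12·0 ≡ 1  ⇒  (a,b)_2 = -1.
v=7: a=7^0·(≡4), b=7^-1·(≡3) mod 7; (4|7)=+1, (3|7)=-1; (−1)^{0·-1·3}·(+1)^-1·(-1)^0 = +1.
(-16169, 113183 / ℚ) ramifies at {2, 23}: a division algebra.

[2, 23]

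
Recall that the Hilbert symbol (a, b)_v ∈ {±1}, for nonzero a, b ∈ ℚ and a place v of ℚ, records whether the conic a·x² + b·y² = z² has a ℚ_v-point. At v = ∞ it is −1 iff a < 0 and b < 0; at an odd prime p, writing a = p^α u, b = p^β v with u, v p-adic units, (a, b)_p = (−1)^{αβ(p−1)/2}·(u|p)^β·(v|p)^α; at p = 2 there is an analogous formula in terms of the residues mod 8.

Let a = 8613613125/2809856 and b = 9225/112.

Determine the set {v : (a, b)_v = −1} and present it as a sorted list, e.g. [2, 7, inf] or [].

Mod squares: a ≡ 126854, b ≡ 287. Check v ∈ {∞, 2, 3, 5, 7, 13, 17, 41}.
v=7: a=7^-3·(≡6), b=7^-1·(≡3) mod 7; (6|7)=-1, (3|7)=-1; (−1)^{-3·-1·3}·(-1)^-1·(-1)^-3 = -1.
v=2: v_2(a)=-13, v_2(b)=-4; units ≡ 3, 7 (mod 8); ε·ε+αω+βω = 1·1+-13·0+-4·1 ≡ 1  ⇒  (a,b)_2 = -1.
v=13: a=13^3·(≡2), b=13^0·(≡1) mod 13; (2|13)=-1, (1|13)=+1; (−1)^{3·0·6}·(-1)^0·(+1)^3 = +1.
v=3: a=3^2·(≡2), b=3^2·(≡2) mod 3; (2|3)=-1, (2|3)=-1; (−1)^{2·2·1}·(-1)^2·(-1)^2 = +1.
v=41: a=41^1·(≡22), b=41^1·(≡28) mod 41; (22|41)=-1, (28|41)=-1; (−1)^{1·1·20}·(-1)^1·(-1)^1 = +1.
v=17: a=17^1·(≡15), b=17^0·(≡13) mod 17; (15|17)=+1, (13|17)=+1; (−1)^{1·0·8}·(+1)^0·(+1)^1 = +1.
v=∞: 126854 > 0 and 287 > 0  ⇒  (a,b)_∞ = +1.
v=5: a=5^4·(≡1), b=5^2·(≡2) mod 5; (1|5)=+1, (2|5)=-1; (−1)^{4·2·2}·(+1)^2·(-1)^4 = +1.
|Ram(126854, 287)| = 2, even; anisotropic at {2, 7}.

[2, 7]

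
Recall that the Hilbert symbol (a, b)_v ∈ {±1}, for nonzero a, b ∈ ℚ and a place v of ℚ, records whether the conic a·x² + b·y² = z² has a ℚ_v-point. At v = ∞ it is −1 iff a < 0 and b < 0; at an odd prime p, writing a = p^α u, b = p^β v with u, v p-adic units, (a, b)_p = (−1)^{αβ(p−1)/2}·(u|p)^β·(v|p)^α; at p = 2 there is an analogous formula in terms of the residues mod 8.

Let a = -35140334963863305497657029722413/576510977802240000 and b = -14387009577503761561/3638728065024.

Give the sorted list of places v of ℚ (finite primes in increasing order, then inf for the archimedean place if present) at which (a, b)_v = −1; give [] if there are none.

[2, 19, 23, inf]

Mod squares: a ≡ -437, b ≡ -295926. Check v ∈ {∞, 2, 3, 5, 7, 11, 13, 17, 19, 23, 31, 37, 43}.
v=23: a=23^7·(≡1), b=23^2·(≡5) mod 23; (1|23)=+1, (5|23)=-1; (−1)^{7·2·11}·(+1)^2·(-1)^7 = -1.
v=13: a=13^-6·(≡8), b=13^-4·(≡5) mod 13; (8|13)=-1, (5|13)=-1; (−1)^{-6·-4·6}·(-1)^-4·(-1)^-6 = +1.
v=2: v_2(a)=-18, v_2(b)=-19; units ≡ 3, 5 (mod 8); ε·ε+αω+βω = 1·0+-18·1+-19·1 ≡ 1  ⇒  (a,b)_2 = -1.
v=37: a=37^2·(≡7), b=37^1·(≡29) mod 37; (7|37)=+1, (29|37)=-1; (−1)^{2·1·18}·(+1)^1·(-1)^2 = +1.
v=∞: -437 < 0 and -295926 < 0  ⇒  (a,b)_∞ = -1.
v=7: a=7^2·(≡2), b=7^0·(≡5) mod 7; (2|7)=+1, (5|7)=-1; (−1)^{2·0·3}·(+1)^0·(-1)^2 = +1.
v=3: a=3^-6·(≡1), b=3^-5·(≡1) mod 3; (1|3)=+1, (1|3)=+1; (−1)^{-6·-5·1}·(+1)^-5·(+1)^-6 = +1.
v=17: a=17^2·(≡5), b=17^2·(≡11) mod 17; (5|17)=-1, (11|17)=-1; (−1)^{2·2·8}·(-1)^2·(-1)^2 = +1.
v=11: a=11^2·(≡1), b=11^4·(≡10) mod 11; (1|11)=+1, (10|11)=-1; (−1)^{2·4·5}·(+1)^4·(-1)^2 = +1.
v=19: a=19^5·(≡13), b=19^4·(≡10) mod 19; (13|19)=-1, (10|19)=-1; (−1)^{5·4·9}·(-1)^4·(-1)^5 = -1.
v=43: a=43^2·(≡15), b=43^1·(≡36) mod 43; (15|43)=+1, (36|43)=+1; (−1)^{2·1·21}·(+1)^1·(+1)^2 = +1.
v=31: a=31^2·(≡2), b=31^1·(≡1) mod 31; (2|31)=+1, (1|31)=+1; (−1)^{2·1·15}·(+1)^1·(+1)^2 = +1.
v=5: a=5^-4·(≡3), b=5^0·(≡1) mod 5; (3|5)=-1, (1|5)=+1; (−1)^{-4·0·2}·(-1)^0·(+1)^-4 = +1.
(-437, -295926 / ℚ) ramifies at {2, 19, 23, ∞}: a division algebra.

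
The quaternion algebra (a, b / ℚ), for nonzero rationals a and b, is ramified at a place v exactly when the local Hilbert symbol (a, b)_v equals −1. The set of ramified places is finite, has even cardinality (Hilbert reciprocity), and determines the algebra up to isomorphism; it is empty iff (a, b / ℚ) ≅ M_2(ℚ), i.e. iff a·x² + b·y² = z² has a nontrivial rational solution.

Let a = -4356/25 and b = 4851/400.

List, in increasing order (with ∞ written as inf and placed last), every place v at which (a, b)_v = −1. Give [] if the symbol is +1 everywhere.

(a, b) ≡ (-1, 11) mod (ℚ^×)²; places V = {2, 3, 5, 7, 11, ∞}.
(a,b)_7: α=0, u≡3; β=2, v≡1 (mod 7); (3|7)=-1, (1|7)=+1; sign (−1)^0·-1^2·+1^0 = +1.
(a,b)_∞: sgn(-1)=−, sgn(11)=+, so +1.
(a,b)_2: α=2, β=-4; u≡7, v≡3 (mod 8); ε(u)ε(v)=1·1, αω(v)=2·1, βω(u)=-4·0; sum ≡ 1  ⇒  -1.
(a,b)_5: α=-2, u≡4; β=-2, v≡1 (mod 5); (4|5)=+1, (1|5)=+1; sign (−1)^0·+1^-2·+1^-2 = +1.
(a,b)_11: α=2, u≡10; β=1, v≡3 (mod 11); (10|11)=-1, (3|11)=+1; sign (−1)^0·-1^1·+1^2 = -1.
(a,b)_3: α=2, u≡2; β=2, v≡2 (mod 3); (2|3)=-1, (2|3)=-1; sign (−1)^0·-1^2·-1^2 = +1.
Ram(-1, 11) = {2, 11}; no ℚ_2-point on the conic.

[2, 11]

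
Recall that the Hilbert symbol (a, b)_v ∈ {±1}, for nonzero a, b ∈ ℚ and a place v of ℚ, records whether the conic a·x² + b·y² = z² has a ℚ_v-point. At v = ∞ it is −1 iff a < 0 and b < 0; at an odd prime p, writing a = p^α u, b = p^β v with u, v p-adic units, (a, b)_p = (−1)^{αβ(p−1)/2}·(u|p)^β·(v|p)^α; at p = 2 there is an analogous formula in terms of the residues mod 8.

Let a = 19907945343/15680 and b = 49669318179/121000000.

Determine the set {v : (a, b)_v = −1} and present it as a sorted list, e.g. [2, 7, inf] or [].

(a, b) ≡ (715, 19) mod (ℚ^×)²; places V = {2, 3, 5, 7, 11, 13, 19, 23, ∞}.
(a,b)_11: α=1, u≡2; β=-2, v≡8 (mod 11); (2|11)=-1, (8|11)=-1; sign (−1)^0·-1^-2·-1^1 = -1.
(a,b)_13: α=1, u≡1; β=2, v≡2 (mod 13); (1|13)=+1, (2|13)=-1; sign (−1)^0·+1^2·-1^1 = -1.
(a,b)_3: α=6, u≡1; β=4, v≡1 (mod 3); (1|3)=+1, (1|3)=+1; sign (−1)^0·+1^4·+1^6 = +1.
(a,b)_7: α=-2, u≡4; β=0, v≡6 (mod 7); (4|7)=+1, (6|7)=-1; sign (−1)^0·+1^0·-1^-2 = +1.
(a,b)_∞: sgn(715)=+, sgn(19)=+, so +1.
(a,b)_23: α=2, u≡9; β=2, v≡21 (mod 23); (9|23)=+1, (21|23)=-1; sign (−1)^0·+1^2·-1^2 = +1.
(a,b)_2: α=-6, β=-6; u≡3, v≡3 (mod 8); ε(u)ε(v)=1·1, αω(v)=-6·1, βω(u)=-6·1; sum ≡ 1  ⇒  -1.
(a,b)_5: α=-1, u≡3; β=-6, v≡1 (mod 5); (3|5)=-1, (1|5)=+1; sign (−1)^0·-1^-6·+1^-1 = +1.
(a,b)_19: α=2, u≡15; β=3, v≡11 (mod 19); (15|19)=-1, (11|19)=+1; sign (−1)^0·-1^3·+1^2 = -1.
Ram(715, 19) = {2, 11, 13, 19}; no ℚ_2-point on the conic.

[2, 11, 13, 19]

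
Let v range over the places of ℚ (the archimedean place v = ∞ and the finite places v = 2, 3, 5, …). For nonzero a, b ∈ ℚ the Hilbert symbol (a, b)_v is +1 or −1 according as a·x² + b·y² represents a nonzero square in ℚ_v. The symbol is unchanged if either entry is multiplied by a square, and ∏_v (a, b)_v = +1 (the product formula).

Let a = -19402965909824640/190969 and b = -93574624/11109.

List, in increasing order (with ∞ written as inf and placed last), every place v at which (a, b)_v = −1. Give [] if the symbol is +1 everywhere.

[2, inf]

(a, b) ≡ (-4290, -6006) mod (ℚ^×)²; places V = {2, 3, 5, 7, 11, 13, 19, 23, ∞}.
(a,b)_13: α=7, u≡11; β=3, v≡5 (mod 13); (11|13)=-1, (5|13)=-1; sign (−1)^0·-1^3·-1^7 = +1.
(a,b)_7: α=0, u≡2; β=-1, v≡5 (mod 7); (2|7)=+1, (5|7)=-1; sign (−1)^0·+1^-1·-1^0 = +1.
(a,b)_2: α=7, β=5; u≡7, v≡5 (mod 8); ε(u)ε(v)=1·0, αω(v)=7·1, βω(u)=5·0; sum ≡ 1  ⇒  -1.
(a,b)_23: α=-2, u≡5; β=-2, v≡22 (mod 23); (5|23)=-1, (22|23)=-1; sign (−1)^0·-1^-2·-1^-2 = +1.
(a,b)_19: α=-2, u≡17; β=0, v≡7 (mod 19); (17|19)=+1, (7|19)=+1; sign (−1)^0·+1^0·+1^-2 = +1.
(a,b)_5: α=1, u≡3; β=0, v≡4 (mod 5); (3|5)=-1, (4|5)=+1; sign (−1)^0·-1^0·+1^1 = +1.
(a,b)_3: α=1, u≡1; β=-1, v≡2 (mod 3); (1|3)=+1, (2|3)=-1; sign (−1)^1·+1^-1·-1^1 = +1.
(a,b)_∞: sgn(-4290)=−, sgn(-6006)=−, so -1.
(a,b)_11: α=5, u≡10; β=3, v≡3 (mod 11); (10|11)=-1, (3|11)=+1; sign (−1)^1·-1^3·+1^5 = +1.
Ram(-4290, -6006) = {2, ∞}; no ℚ_2-point on the conic.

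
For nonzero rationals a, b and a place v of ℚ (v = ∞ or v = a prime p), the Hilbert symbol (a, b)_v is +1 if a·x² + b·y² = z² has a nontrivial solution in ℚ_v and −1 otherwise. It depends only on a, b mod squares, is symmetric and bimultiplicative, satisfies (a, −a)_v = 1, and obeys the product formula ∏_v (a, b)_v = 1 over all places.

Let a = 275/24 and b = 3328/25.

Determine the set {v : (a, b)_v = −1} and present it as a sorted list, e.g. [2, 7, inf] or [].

[2, 11]

Mod squares: a ≡ 66, b ≡ 13. Check v ∈ {∞, 2, 3, 5, 11, 13}.
v=5: a=5^2·(≡4), b=5^-2·(≡3) mod 5; (4|5)=+1, (3|5)=-1; (−1)^{2·-2·2}·(+1)^-2·(-1)^2 = +1.
v=11: a=11^1·(≡7), b=11^0·(≡2) mod 11; (7|11)=-1, (2|11)=-1; (−1)^{1·0·5}·(-1)^0·(-1)^1 = -1.
v=2: v_2(a)=-3, v_2(b)=8; units ≡ 1, 5 (mod 8); ε·ε+αω+βω = 0·0+-3·1+8·0 ≡ 1  ⇒  (a,b)_2 = -1.
v=13: a=13^0·(≡12), b=13^1·(≡4) mod 13; (12|13)=+1, (4|13)=+1; (−1)^{0·1·6}·(+1)^1·(+1)^0 = +1.
v=∞: 66 > 0 and 13 > 0  ⇒  (a,b)_∞ = +1.
v=3: a=3^-1·(≡1), b=3^0·(≡1) mod 3; (1|3)=+1, (1|3)=+1; (−1)^{-1·0·1}·(+1)^0·(+1)^-1 = +1.
Ram(66, 13) = {2, 11}; no ℚ_2-point on the conic.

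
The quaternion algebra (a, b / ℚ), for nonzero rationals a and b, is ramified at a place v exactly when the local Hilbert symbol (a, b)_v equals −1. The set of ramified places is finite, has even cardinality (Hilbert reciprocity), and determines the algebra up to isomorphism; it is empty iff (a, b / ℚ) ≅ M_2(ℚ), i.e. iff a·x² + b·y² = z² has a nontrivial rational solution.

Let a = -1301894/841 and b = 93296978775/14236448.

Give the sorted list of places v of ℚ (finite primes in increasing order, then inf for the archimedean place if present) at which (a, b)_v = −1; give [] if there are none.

[2, 11]

(a, b) ≡ (-374, 4862) mod (ℚ^×)²; places V = {2, 3, 5, 7, 11, 13, 17, 23, 29, 59, ∞}.
(a,b)_23: α=0, u≡14; β=-2, v≡6 (mod 23); (14|23)=-1, (6|23)=+1; sign (−1)^0·-1^-2·+1^0 = +1.
(a,b)_11: α=1, u≡10; β=1, v≡8 (mod 11); (10|11)=-1, (8|11)=-1; sign (−1)^1·-1^1·-1^1 = -1.
(a,b)_∞: sgn(-374)=−, sgn(4862)=+, so +1.
(a,b)_2: α=1, β=-5; u≡5, v≡7 (mod 8); ε(u)ε(v)=0·1, αω(v)=1·0, βω(u)=-5·1; sum ≡ 1  ⇒  -1.
(a,b)_5: α=0, u≡1; β=2, v≡2 (mod 5); (1|5)=+1, (2|5)=-1; sign (−1)^0·+1^2·-1^0 = +1.
(a,b)_7: α=0, u≡1; β=2, v≡2 (mod 7); (1|7)=+1, (2|7)=+1; sign (−1)^0·+1^2·+1^0 = +1.
(a,b)_59: α=2, u≡38; β=2, v≡6 (mod 59); (38|59)=-1, (6|59)=-1; sign (−1)^0·-1^2·-1^2 = +1.
(a,b)_17: α=1, u≡11; β=1, v≡10 (mod 17); (11|17)=-1, (10|17)=-1; sign (−1)^0·-1^1·-1^1 = +1.
(a,b)_13: α=0, u≡12; β=1, v≡10 (mod 13); (12|13)=+1, (10|13)=+1; sign (−1)^0·+1^1·+1^0 = +1.
(a,b)_3: α=0, u≡1; β=2, v≡2 (mod 3); (1|3)=+1, (2|3)=-1; sign (−1)^0·+1^2·-1^0 = +1.
(a,b)_29: α=-2, u≡3; β=-2, v≡14 (mod 29); (3|29)=-1, (14|29)=-1; sign (−1)^0·-1^-2·-1^-2 = +1.
Ram(-374, 4862) = {2, 11}; no ℚ_2-point on the conic.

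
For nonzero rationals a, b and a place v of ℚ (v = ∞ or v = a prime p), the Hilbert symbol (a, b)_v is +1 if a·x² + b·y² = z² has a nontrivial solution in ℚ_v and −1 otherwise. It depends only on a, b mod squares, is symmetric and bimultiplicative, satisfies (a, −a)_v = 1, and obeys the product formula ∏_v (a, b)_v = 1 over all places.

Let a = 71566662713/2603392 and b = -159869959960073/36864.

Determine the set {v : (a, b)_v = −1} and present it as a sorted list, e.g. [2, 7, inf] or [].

Mod squares: a ≡ 374, b ≡ -17. Check v ∈ {∞, 2, 3, 7, 11, 13, 17, 23, 31, 43}.
v=3: a=3^0·(≡2), b=3^-2·(≡1) mod 3; (2|3)=-1, (1|3)=+1; (−1)^{0·-2·1}·(-1)^-2·(+1)^0 = +1.
v=7: a=7^2·(≡3), b=7^0·(≡4) mod 7; (3|7)=-1, (4|7)=+1; (−1)^{2·0·3}·(-1)^0·(+1)^2 = +1.
v=17: a=17^1·(≡3), b=17^3·(≡8) mod 17; (3|17)=-1, (8|17)=+1; (−1)^{1·3·8}·(-1)^3·(+1)^1 = -1.
v=∞: 374 > 0 and -17 < 0  ⇒  (a,b)_∞ = +1.
v=11: a=11^-1·(≡1), b=11^2·(≡9) mod 11; (1|11)=+1, (9|11)=+1; (−1)^{-1·2·5}·(+1)^2·(+1)^-1 = +1.
v=43: a=43^-2·(≡30), b=43^0·(≡3) mod 43; (30|43)=-1, (3|43)=-1; (−1)^{-2·0·21}·(-1)^0·(-1)^-2 = +1.
v=23: a=23^2·(≡16), b=23^4·(≡8) mod 23; (16|23)=+1, (8|23)=+1; (−1)^{2·4·11}·(+1)^4·(+1)^2 = +1.
v=31: a=31^2·(≡1), b=31^2·(≡5) mod 31; (1|31)=+1, (5|31)=+1; (−1)^{2·2·15}·(+1)^2·(+1)^2 = +1.
v=2: v_2(a)=-7, v_2(b)=-12; units ≡ 3, 7 (mod 8); ε·ε+αω+βω = 1·1+-7·0+-12·1 ≡ 1  ⇒  (a,b)_2 = -1.
v=13: a=13^2·(≡9), b=13^0·(≡3) mod 13; (9|13)=+1, (3|13)=+1; (−1)^{2·0·6}·(+1)^0·(+1)^2 = +1.
(374, -17 / ℚ) ramifies at {2, 17}: a division algebra.

[2, 17]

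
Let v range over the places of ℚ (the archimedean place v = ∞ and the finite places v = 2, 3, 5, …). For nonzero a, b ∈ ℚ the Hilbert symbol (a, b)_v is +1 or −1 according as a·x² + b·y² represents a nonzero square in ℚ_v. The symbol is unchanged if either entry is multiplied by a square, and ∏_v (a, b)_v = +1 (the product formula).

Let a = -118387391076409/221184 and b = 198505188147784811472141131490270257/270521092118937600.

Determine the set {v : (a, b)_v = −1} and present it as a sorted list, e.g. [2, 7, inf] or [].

Mod squares: a ≡ -6, b ≡ 23142. Check v ∈ {∞, 2, 3, 5, 7, 11, 13, 19, 29, 31}.
v=∞: -6 < 0 and 23142 > 0  ⇒  (a,b)_∞ = +1.
v=11: a=11^0·(≡1), b=11^2·(≡4) mod 11; (1|11)=+1, (4|11)=+1; (−1)^{0·2·5}·(+1)^2·(+1)^0 = +1.
v=5: a=5^0·(≡4), b=5^-2·(≡3) mod 5; (4|5)=+1, (3|5)=-1; (−1)^{0·-2·2}·(+1)^-2·(-1)^0 = +1.
v=2: v_2(a)=-13, v_2(b)=-39; units ≡ 5, 3 (mod 8); ε·ε+αω+βω = 0·1+-13·1+-39·1 ≡ 0  ⇒  (a,b)_2 = +1.
v=3: a=3^-3·(≡1), b=3^-9·(≡1) mod 3; (1|3)=+1, (1|3)=+1; (−1)^{-3·-9·1}·(+1)^-9·(+1)^-3 = -1.
v=31: a=31^2·(≡25), b=31^4·(≡20) mod 31; (25|31)=+1, (20|31)=+1; (−1)^{2·4·15}·(+1)^4·(+1)^2 = +1.
v=7: a=7^4·(≡4), b=7^13·(≡4) mod 7; (4|7)=+1, (4|7)=+1; (−1)^{4·13·3}·(+1)^13·(+1)^4 = +1.
v=13: a=13^2·(≡2), b=13^0·(≡7) mod 13; (2|13)=-1, (7|13)=-1; (−1)^{2·0·6}·(-1)^0·(-1)^2 = +1.
v=19: a=19^2·(≡2), b=19^7·(≡13) mod 19; (2|19)=-1, (13|19)=-1; (−1)^{2·7·9}·(-1)^7·(-1)^2 = -1.
v=29: a=29^2·(≡6), b=29^5·(≡3) mod 29; (6|29)=+1, (3|29)=-1; (−1)^{2·5·14}·(+1)^5·(-1)^2 = +1.
(-6, 23142 / ℚ) ramifies at {3, 19}: a division algebra.

[3, 19]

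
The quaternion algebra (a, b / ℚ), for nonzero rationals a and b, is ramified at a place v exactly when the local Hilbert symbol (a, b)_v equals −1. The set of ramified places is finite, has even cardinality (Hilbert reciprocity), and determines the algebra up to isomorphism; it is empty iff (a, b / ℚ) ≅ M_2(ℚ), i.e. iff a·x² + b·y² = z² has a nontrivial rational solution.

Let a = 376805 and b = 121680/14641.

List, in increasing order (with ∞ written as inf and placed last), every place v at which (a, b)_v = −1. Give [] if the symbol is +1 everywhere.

(a, b) ≡ (376805, 5) mod (ℚ^×)²; places V = {2, 3, 5, 11, 13, 17, 31, ∞}.
(a,b)_11: α=1, u≡1; β=-4, v≡9 (mod 11); (1|11)=+1, (9|11)=+1; sign (−1)^0·+1^-4·+1^1 = +1.
(a,b)_17: α=1, u≡14; β=0, v≡7 (mod 17); (14|17)=-1, (7|17)=-1; sign (−1)^0·-1^0·-1^1 = -1.
(a,b)_31: α=1, u≡3; β=0, v≡4 (mod 31); (3|31)=-1, (4|31)=+1; sign (−1)^0·-1^0·+1^1 = +1.
(a,b)_2: α=0, β=4; u≡5, v≡5 (mod 8); ε(u)ε(v)=0·0, αω(v)=0·1, βω(u)=4·1; sum ≡ 0  ⇒  +1.
(a,b)_∞: sgn(376805)=+, sgn(5)=+, so +1.
(a,b)_5: α=1, u≡1; β=1, v≡1 (mod 5); (1|5)=+1, (1|5)=+1; sign (−1)^0·+1^1·+1^1 = +1.
(a,b)_13: α=1, u≡8; β=2, v≡6 (mod 13); (8|13)=-1, (6|13)=-1; sign (−1)^0·-1^2·-1^1 = -1.
(a,b)_3: α=0, u≡2; β=2, v≡2 (mod 3); (2|3)=-1, (2|3)=-1; sign (−1)^0·-1^2·-1^0 = +1.
(376805, 5 / ℚ) ramifies at {13, 17}: a division algebra.

[13, 17]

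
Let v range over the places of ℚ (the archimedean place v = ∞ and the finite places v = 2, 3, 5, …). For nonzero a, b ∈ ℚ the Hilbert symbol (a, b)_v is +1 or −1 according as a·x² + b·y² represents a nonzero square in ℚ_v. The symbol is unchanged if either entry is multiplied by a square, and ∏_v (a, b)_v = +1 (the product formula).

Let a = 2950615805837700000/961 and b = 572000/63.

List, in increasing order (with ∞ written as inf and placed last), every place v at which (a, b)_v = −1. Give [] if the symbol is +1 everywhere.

[3, 5, 11, 13]

(a, b) ≡ (2730, 10010) mod (ℚ^×)²; places V = {2, 3, 5, 7, 11, 13, 19, 31, ∞}.
(a,b)_19: α=2, u≡10; β=0, v≡4 (mod 19); (10|19)=-1, (4|19)=+1; sign (−1)^0·-1^0·+1^2 = +1.
(a,b)_11: α=6, u≡7; β=1, v≡10 (mod 11); (7|11)=-1, (10|11)=-1; sign (−1)^0·-1^1·-1^6 = -1.
(a,b)_31: α=-2, u≡20; β=0, v≡19 (mod 31); (20|31)=+1, (19|31)=+1; sign (−1)^0·+1^0·+1^-2 = +1.
(a,b)_3: α=1, u≡1; β=-2, v≡2 (mod 3); (1|3)=+1, (2|3)=-1; sign (−1)^0·+1^-2·-1^1 = -1.
(a,b)_5: α=5, u≡4; β=3, v≡2 (mod 5); (4|5)=+1, (2|5)=-1; sign (−1)^0·+1^3·-1^5 = -1.
(a,b)_∞: sgn(2730)=+, sgn(10010)=+, so +1.
(a,b)_2: α=5, β=5; u≡5, v≡5 (mod 8); ε(u)ε(v)=0·0, αω(v)=5·1, βω(u)=5·1; sum ≡ 0  ⇒  +1.
(a,b)_13: α=3, u≡8; β=1, v≡9 (mod 13); (8|13)=-1, (9|13)=+1; sign (−1)^0·-1^1·+1^3 = -1.
(a,b)_7: α=1, u≡5; β=-1, v≡1 (mod 7); (5|7)=-1, (1|7)=+1; sign (−1)^1·-1^-1·+1^1 = +1.
(2730, 10010 / ℚ) ramifies at {3, 5, 11, 13}: a division algebra.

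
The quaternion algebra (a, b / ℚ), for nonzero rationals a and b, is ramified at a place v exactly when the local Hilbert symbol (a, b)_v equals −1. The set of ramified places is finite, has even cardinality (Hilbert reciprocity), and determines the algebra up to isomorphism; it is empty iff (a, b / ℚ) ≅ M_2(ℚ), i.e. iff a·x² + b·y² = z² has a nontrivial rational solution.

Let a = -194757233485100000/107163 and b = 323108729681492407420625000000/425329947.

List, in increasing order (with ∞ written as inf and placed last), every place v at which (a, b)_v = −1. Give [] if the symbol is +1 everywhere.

(a, b) ≡ (-8970, 22011) mod (ℚ^×)²; places V = {2, 3, 5, 7, 11, 13, 23, 29, ∞}.
(a,b)_5: α=5, u≡1; β=10, v≡1 (mod 5); (1|5)=+1, (1|5)=+1; sign (−1)^0·+1^10·+1^5 = +1.
(a,b)_∞: sgn(-8970)=−, sgn(22011)=+, so +1.
(a,b)_3: α=-7, u≡1; β=-11, v≡2 (mod 3); (1|3)=+1, (2|3)=-1; sign (−1)^1·+1^-11·-1^-7 = +1.
(a,b)_7: α=-2, u≡2; β=-4, v≡5 (mod 7); (2|7)=+1, (5|7)=-1; sign (−1)^0·+1^-4·-1^-2 = +1.
(a,b)_23: α=3, u≡8; β=5, v≡10 (mod 23); (8|23)=+1, (10|23)=-1; sign (−1)^1·+1^5·-1^3 = +1.
(a,b)_2: α=5, β=6; u≡3, v≡3 (mod 8); ε(u)ε(v)=1·1, αω(v)=5·1, βω(u)=6·1; sum ≡ 0  ⇒  +1.
(a,b)_11: α=4, u≡10; β=7, v≡8 (mod 11); (10|11)=-1, (8|11)=-1; sign (−1)^0·-1^7·-1^4 = -1.
(a,b)_13: α=1, u≡1; β=2, v≡7 (mod 13); (1|13)=+1, (7|13)=-1; sign (−1)^0·+1^2·-1^1 = -1.
(a,b)_29: α=2, u≡20; β=3, v≡28 (mod 29); (20|29)=+1, (28|29)=+1; sign (−1)^0·+1^3·+1^2 = +1.
Ram(-8970, 22011) = {11, 13}; no ℚ_11-point on the conic.

[11, 13]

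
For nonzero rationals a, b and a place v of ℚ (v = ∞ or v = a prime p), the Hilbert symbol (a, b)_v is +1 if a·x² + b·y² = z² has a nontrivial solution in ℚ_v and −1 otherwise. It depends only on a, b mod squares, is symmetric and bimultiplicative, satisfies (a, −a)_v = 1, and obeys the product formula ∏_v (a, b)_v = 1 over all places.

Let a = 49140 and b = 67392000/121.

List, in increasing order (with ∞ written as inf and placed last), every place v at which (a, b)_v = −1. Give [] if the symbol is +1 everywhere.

[2, 5]

Mod squares: a ≡ 1365, b ≡ 130. Check v ∈ {∞, 2, 3, 5, 7, 11, 13}.
v=11: a=11^0·(≡3), b=11^-2·(≡5) mod 11; (3|11)=+1, (5|11)=+1; (−1)^{0·-2·5}·(+1)^-2·(+1)^0 = +1.
v=3: a=3^3·(≡2), b=3^4·(≡1) mod 3; (2|3)=-1, (1|3)=+1; (−1)^{3·4·1}·(-1)^4·(+1)^3 = +1.
v=7: a=7^1·(≡6), b=7^0·(≡2) mod 7; (6|7)=-1, (2|7)=+1; (−1)^{1·0·3}·(-1)^0·(+1)^1 = +1.
v=∞: 1365 > 0 and 130 > 0  ⇒  (a,b)_∞ = +1.
v=5: a=5^1·(≡3), b=5^3·(≡1) mod 5; (3|5)=-1, (1|5)=+1; (−1)^{1·3·2}·(-1)^3·(+1)^1 = -1.
v=2: v_2(a)=2, v_2(b)=9; units ≡ 5, 1 (mod 8); ε·ε+αω+βω = 0·0+2·0+9·1 ≡ 1  ⇒  (a,b)_2 = -1.
v=13: a=13^1·(≡10), b=13^1·(≡4) mod 13; (10|13)=+1, (4|13)=+1; (−1)^{1·1·6}·(+1)^1·(+1)^1 = +1.
|Ram(1365, 130)| = 2, even; anisotropic at {2, 5}.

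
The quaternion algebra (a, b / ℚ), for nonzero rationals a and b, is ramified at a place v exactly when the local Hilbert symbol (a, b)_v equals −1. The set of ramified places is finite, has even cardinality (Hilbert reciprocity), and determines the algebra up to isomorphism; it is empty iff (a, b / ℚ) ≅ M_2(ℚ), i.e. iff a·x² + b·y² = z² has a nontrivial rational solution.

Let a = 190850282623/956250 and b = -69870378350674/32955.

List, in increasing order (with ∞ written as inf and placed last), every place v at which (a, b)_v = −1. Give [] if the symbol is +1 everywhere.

[3, 5, 13, 17]

(a, b) ≡ (41990, -6630) mod (ℚ^×)²; places V = {2, 3, 5, 7, 11, 13, 17, 19, ∞}.
(a,b)_11: α=2, u≡5; β=2, v≡5 (mod 11); (5|11)=+1, (5|11)=+1; sign (−1)^0·+1^2·+1^2 = +1.
(a,b)_19: α=5, u≡6; β=8, v≡1 (mod 19); (6|19)=+1, (1|19)=+1; sign (−1)^0·+1^8·+1^5 = +1.
(a,b)_5: α=-5, u≡3; β=-1, v≡1 (mod 5); (3|5)=-1, (1|5)=+1; sign (−1)^0·-1^-1·+1^-5 = -1.
(a,b)_17: α=-1, u≡5; β=1, v≡9 (mod 17); (5|17)=-1, (9|17)=+1; sign (−1)^0·-1^1·+1^-1 = -1.
(a,b)_13: α=1, u≡6; β=-3, v≡4 (mod 13); (6|13)=-1, (4|13)=+1; sign (−1)^0·-1^-3·+1^1 = -1.
(a,b)_∞: sgn(41990)=+, sgn(-6630)=−, so +1.
(a,b)_2: α=-1, β=1; u≡3, v≡5 (mod 8); ε(u)ε(v)=1·0, αω(v)=-1·1, βω(u)=1·1; sum ≡ 0  ⇒  +1.
(a,b)_3: α=-2, u≡2; β=-1, v≡1 (mod 3); (2|3)=-1, (1|3)=+1; sign (−1)^0·-1^-1·+1^-2 = -1.
(a,b)_7: α=2, u≡1; β=0, v≡6 (mod 7); (1|7)=+1, (6|7)=-1; sign (−1)^0·+1^0·-1^2 = +1.
Ram(41990, -6630) = {3, 5, 13, 17}; no ℚ_3-point on the conic.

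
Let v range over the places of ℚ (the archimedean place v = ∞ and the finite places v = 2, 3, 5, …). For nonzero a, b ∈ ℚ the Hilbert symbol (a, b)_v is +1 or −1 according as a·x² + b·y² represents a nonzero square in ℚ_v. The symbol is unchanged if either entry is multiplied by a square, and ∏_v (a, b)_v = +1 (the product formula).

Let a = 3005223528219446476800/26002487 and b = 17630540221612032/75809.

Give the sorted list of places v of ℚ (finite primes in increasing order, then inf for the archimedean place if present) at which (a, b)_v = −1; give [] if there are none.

(a, b) ≡ (40466426, 199342) mod (ℚ^×)²; places V = {2, 3, 5, 7, 11, 13, 17, 19, 23, 29, 41, 43, ∞}.
(a,b)_41: α=-1, u≡38; β=-1, v≡29 (mod 41); (38|41)=-1, (29|41)=-1; sign (−1)^0·-1^-1·-1^-1 = +1.
(a,b)_19: α=2, u≡11; β=2, v≡2 (mod 19); (11|19)=+1, (2|19)=-1; sign (−1)^0·+1^2·-1^2 = +1.
(a,b)_7: α=-3, u≡3; β=0, v≡6 (mod 7); (3|7)=-1, (6|7)=-1; sign (−1)^0·-1^0·-1^-3 = -1.
(a,b)_43: α=-2, u≡34; β=-2, v≡20 (mod 43); (34|43)=-1, (20|43)=-1; sign (−1)^0·-1^-2·-1^-2 = +1.
(a,b)_23: α=2, u≡10; β=0, v≡2 (mod 23); (10|23)=-1, (2|23)=+1; sign (−1)^0·-1^0·+1^2 = +1.
(a,b)_11: α=1, u≡1; β=1, v≡1 (mod 11); (1|11)=+1, (1|11)=+1; sign (−1)^1·+1^1·+1^1 = -1.
(a,b)_29: α=3, u≡5; β=2, v≡9 (mod 29); (5|29)=+1, (9|29)=+1; sign (−1)^0·+1^2·+1^3 = +1.
(a,b)_17: α=1, u≡16; β=1, v≡8 (mod 17); (16|17)=+1, (8|17)=+1; sign (−1)^0·+1^1·+1^1 = +1.
(a,b)_5: α=2, u≡1; β=0, v≡3 (mod 5); (1|5)=+1, (3|5)=-1; sign (−1)^0·+1^0·-1^2 = +1.
(a,b)_13: α=1, u≡3; β=1, v≡2 (mod 13); (3|13)=+1, (2|13)=-1; sign (−1)^0·+1^1·-1^1 = -1.
(a,b)_∞: sgn(40466426)=+, sgn(199342)=+, so +1.
(a,b)_2: α=17, β=15; u≡5, v≡7 (mod 8); ε(u)ε(v)=0·1, αω(v)=17·0, βω(u)=15·1; sum ≡ 1  ⇒  -1.
(a,b)_3: α=4, u≡2; β=6, v≡1 (mod 3); (2|3)=-1, (1|3)=+1; sign (−1)^0·-1^6·+1^4 = +1.
(40466426, 199342 / ℚ) ramifies at {2, 7, 11, 13}: a division algebra.

[2, 7, 11, 13]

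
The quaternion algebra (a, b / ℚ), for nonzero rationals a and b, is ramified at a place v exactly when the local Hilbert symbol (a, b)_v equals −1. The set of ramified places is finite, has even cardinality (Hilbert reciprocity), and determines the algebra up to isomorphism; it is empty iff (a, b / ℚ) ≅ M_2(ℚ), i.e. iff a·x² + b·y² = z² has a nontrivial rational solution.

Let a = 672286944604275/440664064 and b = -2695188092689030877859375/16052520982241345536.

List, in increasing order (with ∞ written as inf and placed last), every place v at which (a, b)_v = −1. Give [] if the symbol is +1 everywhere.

(a, b) ≡ (91, -247) mod (ℚ^×)²; places V = {2, 3, 5, 7, 11, 13, 17, 19, 41, 43, 47, ∞}.
(a,b)_17: α=4, u≡5; β=2, v≡16 (mod 17); (5|17)=-1, (16|17)=+1; sign (−1)^0·-1^2·+1^4 = +1.
(a,b)_11: α=2, u≡9; β=-4, v≡8 (mod 11); (9|11)=+1, (8|11)=-1; sign (−1)^0·+1^-4·-1^2 = +1.
(a,b)_2: α=-18, β=-28; u≡3, v≡1 (mod 8); ε(u)ε(v)=1·0, αω(v)=-18·0, βω(u)=-28·1; sum ≡ 0  ⇒  +1.
(a,b)_5: α=2, u≡4; β=6, v≡2 (mod 5); (4|5)=+1, (2|5)=-1; sign (−1)^0·+1^6·-1^2 = +1.
(a,b)_13: α=1, u≡5; β=5, v≡11 (mod 13); (5|13)=-1, (11|13)=-1; sign (−1)^0·-1^5·-1^1 = +1.
(a,b)_43: α=0, u≡29; β=-2, v≡15 (mod 43); (29|43)=-1, (15|43)=+1; sign (−1)^0·-1^-2·+1^0 = +1.
(a,b)_∞: sgn(91)=+, sgn(-247)=−, so +1.
(a,b)_19: α=2, u≡14; β=3, v≡16 (mod 19); (14|19)=-1, (16|19)=+1; sign (−1)^0·-1^3·+1^2 = -1.
(a,b)_41: α=-2, u≡5; β=0, v≡21 (mod 41); (5|41)=+1, (21|41)=+1; sign (−1)^0·+1^0·+1^-2 = +1.
(a,b)_7: α=1, u≡6; β=2, v≡6 (mod 7); (6|7)=-1, (6|7)=-1; sign (−1)^0·-1^2·-1^1 = -1.
(a,b)_47: α=0, u≡39; β=-2, v≡20 (mod 47); (39|47)=-1, (20|47)=-1; sign (−1)^0·-1^-2·-1^0 = +1.
(a,b)_3: α=4, u≡1; β=14, v≡2 (mod 3); (1|3)=+1, (2|3)=-1; sign (−1)^0·+1^14·-1^4 = +1.
|Ram(91, -247)| = 2, even; anisotropic at {7, 19}.

[7, 19]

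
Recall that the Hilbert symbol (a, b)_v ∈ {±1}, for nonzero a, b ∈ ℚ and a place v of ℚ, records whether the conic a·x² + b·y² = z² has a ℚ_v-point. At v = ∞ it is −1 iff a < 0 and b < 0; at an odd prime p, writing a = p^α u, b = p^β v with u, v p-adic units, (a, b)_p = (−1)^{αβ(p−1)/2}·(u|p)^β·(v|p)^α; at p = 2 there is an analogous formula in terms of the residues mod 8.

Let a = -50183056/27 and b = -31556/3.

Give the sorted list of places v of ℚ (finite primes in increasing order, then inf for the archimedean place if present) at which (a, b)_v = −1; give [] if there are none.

[23, inf]

(a, b) ≡ (-3, -483) mod (ℚ^×)²; places V = {2, 3, 7, 11, 23, ∞}.
(a,b)_23: α=2, u≡20; β=1, v≡18 (mod 23); (20|23)=-1, (18|23)=+1; sign (−1)^0·-1^1·+1^2 = -1.
(a,b)_2: α=4, β=2; u≡5, v≡5 (mod 8); ε(u)ε(v)=0·0, αω(v)=4·1, βω(u)=2·1; sum ≡ 0  ⇒  +1.
(a,b)_7: α=2, u≡2; β=3, v≡2 (mod 7); (2|7)=+1, (2|7)=+1; sign (−1)^0·+1^3·+1^2 = +1.
(a,b)_∞: sgn(-3)=−, sgn(-483)=−, so -1.
(a,b)_3: α=-3, u≡2; β=-1, v≡1 (mod 3); (2|3)=-1, (1|3)=+1; sign (−1)^1·-1^-1·+1^-3 = +1.
(a,b)_11: α=2, u≡6; β=0, v≡1 (mod 11); (6|11)=-1, (1|11)=+1; sign (−1)^0·-1^0·+1^2 = +1.
|Ram(-3, -483)| = 2, even; anisotropic at {23, ∞}.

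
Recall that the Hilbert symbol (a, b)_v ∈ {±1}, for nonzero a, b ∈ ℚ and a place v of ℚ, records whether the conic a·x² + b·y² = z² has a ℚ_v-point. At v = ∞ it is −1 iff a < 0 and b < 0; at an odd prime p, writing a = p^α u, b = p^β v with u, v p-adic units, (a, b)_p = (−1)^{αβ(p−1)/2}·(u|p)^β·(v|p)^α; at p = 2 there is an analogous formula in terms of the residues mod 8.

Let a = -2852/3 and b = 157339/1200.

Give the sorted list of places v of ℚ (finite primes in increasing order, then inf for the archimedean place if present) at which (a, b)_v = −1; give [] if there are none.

Mod squares: a ≡ -2139, b ≡ 57. Check v ∈ {∞, 2, 3, 5, 7, 13, 19, 23, 31}.
v=3: a=3^-1·(≡1), b=3^-1·(≡1) mod 3; (1|3)=+1, (1|3)=+1; (−1)^{-1·-1·1}·(+1)^-1·(+1)^-1 = -1.
v=∞: -2139 < 0 and 57 > 0  ⇒  (a,b)_∞ = +1.
v=13: a=13^0·(≡7), b=13^2·(≡2) mod 13; (7|13)=-1, (2|13)=-1; (−1)^{0·2·6}·(-1)^2·(-1)^0 = +1.
v=7: a=7^0·(≡6), b=7^2·(≡4) mod 7; (6|7)=-1, (4|7)=+1; (−1)^{0·2·3}·(-1)^2·(+1)^0 = +1.
v=19: a=19^0·(≡12), b=19^1·(≡18) mod 19; (12|19)=-1, (18|19)=-1; (−1)^{0·1·9}·(-1)^1·(-1)^0 = -1.
v=23: a=23^1·(≡20), b=23^0·(≡22) mod 23; (20|23)=-1, (22|23)=-1; (−1)^{1·0·11}·(-1)^0·(-1)^1 = -1.
v=31: a=31^1·(≡21), b=31^0·(≡26) mod 31; (21|31)=-1, (26|31)=-1; (−1)^{1·0·15}·(-1)^0·(-1)^1 = -1.
v=5: a=5^0·(≡1), b=5^-2·(≡3) mod 5; (1|5)=+1, (3|5)=-1; (−1)^{0·-2·2}·(+1)^-2·(-1)^0 = +1.
v=2: v_2(a)=2, v_2(b)=-4; units ≡ 5, 1 (mod 8); ε·ε+αω+βω = 0·0+2·0+-4·1 ≡ 0  ⇒  (a,b)_2 = +1.
|Ram(-2139, 57)| = 4, even; anisotropic at {3, 19, 23, 31}.

[3, 19, 23, 31]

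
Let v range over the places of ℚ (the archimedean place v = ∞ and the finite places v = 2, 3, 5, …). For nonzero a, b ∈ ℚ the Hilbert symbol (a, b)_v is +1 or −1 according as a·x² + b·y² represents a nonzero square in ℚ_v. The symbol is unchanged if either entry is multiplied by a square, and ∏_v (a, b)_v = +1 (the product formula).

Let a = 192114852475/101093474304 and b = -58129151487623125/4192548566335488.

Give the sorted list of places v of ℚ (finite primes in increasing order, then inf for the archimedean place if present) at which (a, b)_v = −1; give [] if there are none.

[13, 19]

(a, b) ≡ (19, -26) mod (ℚ^×)²; places V = {2, 3, 5, 7, 13, 17, 19, 23, ∞}.
(a,b)_23: α=-2, u≡19; β=-2, v≡21 (mod 23); (19|23)=-1, (21|23)=-1; sign (−1)^0·-1^-2·-1^-2 = +1.
(a,b)_19: α=1, u≡4; β=2, v≡10 (mod 19); (4|19)=+1, (10|19)=-1; sign (−1)^0·+1^2·-1^1 = -1.
(a,b)_5: α=2, u≡1; β=4, v≡1 (mod 5); (1|5)=+1, (1|5)=+1; sign (−1)^0·+1^4·+1^2 = +1.
(a,b)_3: α=-6, u≡1; β=-10, v≡1 (mod 3); (1|3)=+1, (1|3)=+1; sign (−1)^0·+1^-10·+1^-6 = +1.
(a,b)_7: α=2, u≡3; β=4, v≡1 (mod 7); (3|7)=-1, (1|7)=+1; sign (−1)^0·-1^4·+1^2 = +1.
(a,b)_2: α=-18, β=-27; u≡3, v≡3 (mod 8); ε(u)ε(v)=1·1, αω(v)=-18·1, βω(u)=-27·1; sum ≡ 0  ⇒  +1.
(a,b)_∞: sgn(19)=+, sgn(-26)=−, so +1.
(a,b)_13: α=4, u≡7; β=5, v≡2 (mod 13); (7|13)=-1, (2|13)=-1; sign (−1)^0·-1^5·-1^4 = -1.
(a,b)_17: α=2, u≡2; β=2, v≡15 (mod 17); (2|17)=+1, (15|17)=+1; sign (−1)^0·+1^2·+1^2 = +1.
Ram(19, -26) = {13, 19}; no ℚ_13-point on the conic.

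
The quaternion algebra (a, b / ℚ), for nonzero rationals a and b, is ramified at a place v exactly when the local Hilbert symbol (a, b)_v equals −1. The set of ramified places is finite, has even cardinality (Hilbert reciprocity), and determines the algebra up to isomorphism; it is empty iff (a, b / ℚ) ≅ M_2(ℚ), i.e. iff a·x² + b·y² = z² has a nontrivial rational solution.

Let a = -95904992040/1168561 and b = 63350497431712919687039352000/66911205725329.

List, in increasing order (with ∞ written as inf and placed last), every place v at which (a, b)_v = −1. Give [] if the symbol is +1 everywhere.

[3, 5, 13, 17]

(a, b) ≡ (-9690, 40755) mod (ℚ^×)²; places V = {2, 3, 5, 7, 11, 13, 17, 19, 23, 47, ∞}.
(a,b)_2: α=3, β=6; u≡3, v≡3 (mod 8); ε(u)ε(v)=1·1, αω(v)=3·1, βω(u)=6·1; sum ≡ 0  ⇒  +1.
(a,b)_7: α=0, u≡5; β=-2, v≡4 (mod 7); (5|7)=-1, (4|7)=+1; sign (−1)^0·-1^-2·+1^0 = +1.
(a,b)_47: α=-2, u≡41; β=-4, v≡16 (mod 47); (41|47)=-1, (16|47)=+1; sign (−1)^0·-1^-4·+1^-2 = +1.
(a,b)_∞: sgn(-9690)=−, sgn(40755)=+, so +1.
(a,b)_23: α=-2, u≡9; β=-4, v≡14 (mod 23); (9|23)=+1, (14|23)=-1; sign (−1)^0·+1^-4·-1^-2 = +1.
(a,b)_19: α=1, u≡10; β=3, v≡7 (mod 19); (10|19)=-1, (7|19)=+1; sign (−1)^1·-1^3·+1^1 = +1.
(a,b)_11: α=4, u≡3; β=9, v≡1 (mod 11); (3|11)=+1, (1|11)=+1; sign (−1)^0·+1^9·+1^4 = +1.
(a,b)_5: α=1, u≡2; β=3, v≡4 (mod 5); (2|5)=-1, (4|5)=+1; sign (−1)^0·-1^3·+1^1 = -1.
(a,b)_13: α=2, u≡11; β=7, v≡6 (mod 13); (11|13)=-1, (6|13)=-1; sign (−1)^0·-1^7·-1^2 = -1.
(a,b)_17: α=1, u≡13; β=2, v≡14 (mod 17); (13|17)=+1, (14|17)=-1; sign (−1)^0·+1^2·-1^1 = -1.
(a,b)_3: α=1, u≡1; β=3, v≡1 (mod 3); (1|3)=+1, (1|3)=+1; sign (−1)^1·+1^3·+1^1 = -1.
|Ram(-9690, 40755)| = 4, even; anisotropic at {3, 5, 13, 17}.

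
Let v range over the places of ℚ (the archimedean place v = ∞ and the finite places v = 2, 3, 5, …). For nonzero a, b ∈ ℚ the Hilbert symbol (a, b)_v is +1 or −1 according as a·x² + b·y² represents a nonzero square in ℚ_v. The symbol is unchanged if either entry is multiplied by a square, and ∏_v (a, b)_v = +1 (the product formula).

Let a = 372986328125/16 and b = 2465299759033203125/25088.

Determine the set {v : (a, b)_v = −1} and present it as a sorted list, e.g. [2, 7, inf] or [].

[2, 23]

Mod squares: a ≡ 5, b ≡ 874. Check v ∈ {∞, 2, 5, 7, 11, 19, 23}.
v=23: a=23^2·(≡11), b=23^3·(≡7) mod 23; (11|23)=-1, (7|23)=-1; (−1)^{2·3·11}·(-1)^3·(-1)^2 = -1.
v=11: a=11^0·(≡3), b=11^2·(≡5) mod 11; (3|11)=+1, (5|11)=+1; (−1)^{0·2·5}·(+1)^2·(+1)^0 = +1.
v=2: v_2(a)=-4, v_2(b)=-9; units ≡ 5, 5 (mod 8); ε·ε+αω+βω = 0·0+-4·1+-9·1 ≡ 1  ⇒  (a,b)_2 = -1.
v=19: a=19^2·(≡1), b=19^3·(≡8) mod 19; (1|19)=+1, (8|19)=-1; (−1)^{2·3·9}·(+1)^3·(-1)^2 = +1.
v=7: a=7^0·(≡6), b=7^-2·(≡5) mod 7; (6|7)=-1, (5|7)=-1; (−1)^{0·-2·3}·(-1)^-2·(-1)^0 = +1.
v=5: a=5^9·(≡4), b=5^12·(≡1) mod 5; (4|5)=+1, (1|5)=+1; (−1)^{9·12·2}·(+1)^12·(+1)^9 = +1.
v=∞: 5 > 0 and 874 > 0  ⇒  (a,b)_∞ = +1.
|Ram(5, 874)| = 2, even; anisotropic at {2, 23}.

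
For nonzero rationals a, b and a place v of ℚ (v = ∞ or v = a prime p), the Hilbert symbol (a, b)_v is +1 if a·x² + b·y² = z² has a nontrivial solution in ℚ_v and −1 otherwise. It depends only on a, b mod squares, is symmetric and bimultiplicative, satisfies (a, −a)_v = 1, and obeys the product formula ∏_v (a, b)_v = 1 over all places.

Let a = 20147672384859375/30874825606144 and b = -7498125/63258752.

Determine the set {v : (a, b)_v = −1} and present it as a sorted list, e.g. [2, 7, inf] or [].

Mod squares: a ≡ 31, b ≡ -2666. Check v ∈ {∞, 2, 3, 5, 13, 17, 19, 31, 37, 43}.
v=31: a=31^3·(≡7), b=31^1·(≡25) mod 31; (7|31)=+1, (25|31)=+1; (−1)^{3·1·15}·(+1)^1·(+1)^3 = -1.
v=17: a=17^2·(≡10), b=17^0·(≡14) mod 17; (10|17)=-1, (14|17)=-1; (−1)^{2·0·8}·(-1)^0·(-1)^2 = +1.
v=13: a=13^-2·(≡2), b=13^0·(≡12) mod 13; (2|13)=-1, (12|13)=+1; (−1)^{-2·0·6}·(-1)^0·(+1)^-2 = +1.
v=43: a=43^2·(≡31), b=43^1·(≡1) mod 43; (31|43)=+1, (1|43)=+1; (−1)^{2·1·21}·(+1)^1·(+1)^2 = +1.
v=2: v_2(a)=-10, v_2(b)=-7; units ≡ 7, 3 (mod 8); ε·ε+αω+βω = 1·1+-10·1+-7·0 ≡ 1  ⇒  (a,b)_2 = -1.
v=5: a=5^6·(≡4), b=5^4·(≡4) mod 5; (4|5)=+1, (4|5)=+1; (−1)^{6·4·2}·(+1)^4·(+1)^6 = +1.
v=∞: 31 > 0 and -2666 < 0  ⇒  (a,b)_∞ = +1.
v=3: a=3^4·(≡1), b=3^2·(≡1) mod 3; (1|3)=+1, (1|3)=+1; (−1)^{4·2·1}·(+1)^2·(+1)^4 = +1.
v=19: a=19^-4·(≡18), b=19^-2·(≡12) mod 19; (18|19)=-1, (12|19)=-1; (−1)^{-4·-2·9}·(-1)^-2·(-1)^-4 = +1.
v=37: a=37^-2·(≡29), b=37^-2·(≡15) mod 37; (29|37)=-1, (15|37)=-1; (−1)^{-2·-2·18}·(-1)^-2·(-1)^-2 = +1.
|Ram(31, -2666)| = 2, even; anisotropic at {2, 31}.

[2, 31]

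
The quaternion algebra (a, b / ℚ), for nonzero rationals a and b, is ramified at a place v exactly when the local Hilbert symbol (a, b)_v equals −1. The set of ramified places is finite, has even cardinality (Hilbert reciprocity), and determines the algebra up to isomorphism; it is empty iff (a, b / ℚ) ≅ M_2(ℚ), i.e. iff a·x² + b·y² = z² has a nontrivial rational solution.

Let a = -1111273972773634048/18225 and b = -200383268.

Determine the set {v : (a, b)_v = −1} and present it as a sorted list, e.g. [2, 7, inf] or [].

Mod squares: a ≡ -37, b ≡ -36593. Check v ∈ {∞, 2, 3, 5, 23, 37, 43}.
v=5: a=5^-2·(≡3), b=5^0·(≡2) mod 5; (3|5)=-1, (2|5)=-1; (−1)^{-2·0·2}·(-1)^0·(-1)^-2 = +1.
v=23: a=23^2·(≡18), b=23^1·(≡15) mod 23; (18|23)=+1, (15|23)=-1; (−1)^{2·1·11}·(+1)^1·(-1)^2 = +1.
v=43: a=43^2·(≡13), b=43^1·(≡6) mod 43; (13|43)=+1, (6|43)=+1; (−1)^{2·1·21}·(+1)^1·(+1)^2 = +1.
v=37: a=37^5·(≡21), b=37^3·(≡3) mod 37; (21|37)=+1, (3|37)=+1; (−1)^{5·3·18}·(+1)^3·(+1)^5 = +1.
v=3: a=3^-6·(≡2), b=3^0·(≡1) mod 3; (2|3)=-1, (1|3)=+1; (−1)^{-6·0·1}·(-1)^0·(+1)^-6 = +1.
v=∞: -37 < 0 and -36593 < 0  ⇒  (a,b)_∞ = -1.
v=2: v_2(a)=14, v_2(b)=2; units ≡ 3, 7 (mod 8); ε·ε+αω+βω = 1·1+14·0+2·1 ≡ 1  ⇒  (a,b)_2 = -1.
|Ram(-37, -36593)| = 2, even; anisotropic at {2, ∞}.

[2, inf]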